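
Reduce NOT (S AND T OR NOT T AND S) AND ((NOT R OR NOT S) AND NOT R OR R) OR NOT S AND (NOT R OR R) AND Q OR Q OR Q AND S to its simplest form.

NOT (S AND T OR NOT T AND S) AND ((NOT R OR NOT S) AND NOT R OR R) OR NOT S AND (NOT R OR R) AND Q OR Q OR Q AND S
= NOT S AND ((NOT R OR NOT S) AND NOT R OR R) OR NOT S AND (NOT R OR R) AND Q OR Q OR Q AND S   — distribution
= NOT S AND (NOT R OR R) OR NOT S AND (NOT R OR R) AND Q OR Q OR Q AND S   — absorption
= NOT S AND (NOT R OR R) OR Q OR Q AND S   — absorption
= NOT S AND (NOT R OR R) OR Q   — absorption
= NOT S OR Q   — complement / identity

NOT S OR Q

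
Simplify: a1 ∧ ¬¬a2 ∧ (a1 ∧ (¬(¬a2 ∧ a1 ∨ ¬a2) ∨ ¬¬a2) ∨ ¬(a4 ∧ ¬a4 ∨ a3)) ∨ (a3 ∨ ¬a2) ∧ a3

a1 ∧ ¬¬a2 ∧ (a1 ∧ (¬(¬a2 ∧ a1 ∨ ¬a2) ∨ ¬¬a2) ∨ ¬(a4 ∧ ¬a4 ∨ a3)) ∨ (a3 ∨ ¬a2) ∧ a3
= a1 ∧ ¬¬a2 ∧ (a1 ∧ (¬¬a2 ∨ ¬¬a2) ∨ ¬(a4 ∧ ¬a4 ∨ a3)) ∨ (a3 ∨ ¬a2) ∧ a3   — absorption
= a1 ∧ ¬¬a2 ∧ (a1 ∧ (¬¬a2 ∨ ¬¬a2) ∨ ¬a3) ∨ (a3 ∨ ¬a2) ∧ a3   — complement / identity
= a1 ∧ ¬¬a2 ∧ (a1 ∧ ¬¬a2 ∨ ¬a3) ∨ (a3 ∨ ¬a2) ∧ a3   — idempotence
= a1 ∧ ¬¬a2 ∧ (a1 ∧ ¬¬a2 ∨ ¬a3) ∨ a3   — absorption
= a1 ∧ ¬¬a2 ∨ a3   — absorption
= a1 ∧ a2 ∨ a3   — double negation

a1 ∧ a2 ∨ a3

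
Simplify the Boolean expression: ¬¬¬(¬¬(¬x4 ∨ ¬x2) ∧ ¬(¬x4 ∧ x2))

x2

¬¬¬(¬¬(¬x4 ∨ ¬x2) ∧ ¬(¬x4 ∧ x2))
= ¬¬(¬(¬x4 ∨ ¬x2) ∨ ¬x4 ∧ x2)   — De Morgan
= ¬¬(x4 ∧ x2 ∨ ¬x4 ∧ x2)   — De Morgan
= ¬¬x2   — distribution
= x2   — double negation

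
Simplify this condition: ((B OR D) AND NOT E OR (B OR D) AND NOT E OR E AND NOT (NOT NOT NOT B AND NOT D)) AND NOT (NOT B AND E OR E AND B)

(B OR D) AND NOT E

((B OR D) AND NOT E OR (B OR D) AND NOT E OR E AND NOT (NOT NOT NOT B AND NOT D)) AND NOT (NOT B AND E OR E AND B)
= ((B OR D) AND NOT E OR E AND NOT (NOT NOT NOT B AND NOT D)) AND NOT (NOT B AND E OR E AND B)   (idempotence)
= ((B OR D) AND NOT E OR E AND NOT (NOT B AND NOT D)) AND NOT (NOT B AND E OR E AND B)   (double negation)
= ((B OR D) AND NOT E OR E AND (B OR D)) AND NOT (NOT B AND E OR E AND B)   (De Morgan)
= ((B OR D) AND NOT E OR E AND (B OR D)) AND NOT E   (distribution)
= (B OR D) AND NOT E   (distribution)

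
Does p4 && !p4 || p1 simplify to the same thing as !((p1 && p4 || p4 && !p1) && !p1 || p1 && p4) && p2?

E1: p4 && !p4 || p1
    = p1   [complement / identity]
E2: !((p1 && p4 || p4 && !p1) && !p1 || p1 && p4) && p2
    = !(p4 && !p1 || p1 && p4) && p2   [distribution]
    = !p4 && p2   [distribution]
These differ: at p1=1, p2=0, p4=0, E1 = 1 but E2 = 0.

No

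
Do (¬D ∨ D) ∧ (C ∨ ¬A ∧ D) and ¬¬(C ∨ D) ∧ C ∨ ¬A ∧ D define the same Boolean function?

E1: (¬D ∨ D) ∧ (C ∨ ¬A ∧ D)
    = C ∨ ¬A ∧ D
E2: ¬¬(C ∨ D) ∧ C ∨ ¬A ∧ D
    = (C ∨ D) ∧ C ∨ ¬A ∧ D
    = C ∨ ¬A ∧ D
Both reduce to C ∨ ¬A ∧ D, so they are equivalent.

Yes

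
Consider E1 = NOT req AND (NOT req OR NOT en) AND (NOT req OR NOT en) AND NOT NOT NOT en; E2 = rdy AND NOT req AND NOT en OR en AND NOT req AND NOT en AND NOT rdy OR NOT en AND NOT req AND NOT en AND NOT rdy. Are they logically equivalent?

Yes

E1: NOT req AND (NOT req OR NOT en) AND (NOT req OR NOT en) AND NOT NOT NOT en
    = NOT req AND (NOT req OR NOT en) AND NOT NOT NOT en
    = NOT req AND NOT NOT NOT en
    = NOT req AND NOT en
E2: rdy AND NOT req AND NOT en OR en AND NOT req AND NOT en AND NOT rdy OR NOT en AND NOT req AND NOT en AND NOT rdy
    = rdy AND NOT req AND NOT en OR NOT req AND NOT en AND NOT rdy
    = NOT req AND NOT en
Both reduce to NOT req AND NOT en, so they are equivalent.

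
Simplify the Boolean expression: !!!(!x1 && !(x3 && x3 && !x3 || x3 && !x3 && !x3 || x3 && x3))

x1 || x3

!!!(!x1 && !(x3 && x3 && !x3 || x3 && !x3 && !x3 || x3 && x3))
= !!!(!x1 && !(x3 && !x3 || x3 && x3))
= !(!x1 && !(x3 && !x3 || x3 && x3))
= !(!x1 && !x3)
= x1 || x3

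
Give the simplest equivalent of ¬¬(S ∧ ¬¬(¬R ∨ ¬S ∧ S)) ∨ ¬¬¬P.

S ∧ ¬R ∨ ¬P

¬¬(S ∧ ¬¬(¬R ∨ ¬S ∧ S)) ∨ ¬¬¬P
= ¬¬(S ∧ ¬¬¬R) ∨ ¬¬¬P   (complement / identity)
= ¬¬(S ∧ ¬¬¬R) ∨ ¬P   (double negation)
= S ∧ ¬¬¬R ∨ ¬P   (double negation)
= S ∧ ¬R ∨ ¬P   (double negation)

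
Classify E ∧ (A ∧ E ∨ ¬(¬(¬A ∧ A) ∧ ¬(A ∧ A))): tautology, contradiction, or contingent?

contingent

E ∧ (A ∧ E ∨ ¬(¬(¬A ∧ A) ∧ ¬(A ∧ A)))
= E ∧ (A ∧ E ∨ ¬A ∧ A ∨ A ∧ A)   [De Morgan]
= E ∧ (A ∧ E ∨ A)   [distribution]
= E ∧ A   [absorption]
This depends on A, E, so it is not a constant.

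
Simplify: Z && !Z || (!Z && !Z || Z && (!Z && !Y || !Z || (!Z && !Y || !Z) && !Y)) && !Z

!Z

Z && !Z || (!Z && !Z || Z && (!Z && !Y || !Z || (!Z && !Y || !Z) && !Y)) && !Z
= Z && !Z || (!Z && !Z || Z && (!Z && !Y || !Z)) && !Z   — absorption
= Z && !Z || (!Z && !Z || Z && !Z) && !Z   — absorption
= Z && !Z || !Z && !Z   — distribution
= !Z   — distribution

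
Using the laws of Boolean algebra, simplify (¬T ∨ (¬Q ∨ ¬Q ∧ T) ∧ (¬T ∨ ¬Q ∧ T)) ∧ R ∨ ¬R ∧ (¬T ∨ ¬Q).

(¬T ∨ (¬Q ∨ ¬Q ∧ T) ∧ (¬T ∨ ¬Q ∧ T)) ∧ R ∨ ¬R ∧ (¬T ∨ ¬Q)
= (¬T ∨ ¬Q ∧ T ∨ ¬Q ∧ ¬T) ∧ R ∨ ¬R ∧ (¬T ∨ ¬Q)   [distribution]
= (¬T ∨ ¬Q) ∧ R ∨ ¬R ∧ (¬T ∨ ¬Q)   [distribution]
= ¬T ∨ ¬Q   [distribution]

¬T ∨ ¬Q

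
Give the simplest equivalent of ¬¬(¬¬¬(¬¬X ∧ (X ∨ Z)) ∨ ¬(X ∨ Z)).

¬X

¬¬(¬¬¬(¬¬X ∧ (X ∨ Z)) ∨ ¬(X ∨ Z))
= ¬(¬¬(¬¬X ∧ (X ∨ Z)) ∧ (X ∨ Z))   (De Morgan)
= ¬(¬¬(X ∧ (X ∨ Z)) ∧ (X ∨ Z))   (double negation)
= ¬(¬¬X ∧ (X ∨ Z))   (absorption)
= ¬(X ∧ (X ∨ Z))   (double negation)
= ¬X   (absorption)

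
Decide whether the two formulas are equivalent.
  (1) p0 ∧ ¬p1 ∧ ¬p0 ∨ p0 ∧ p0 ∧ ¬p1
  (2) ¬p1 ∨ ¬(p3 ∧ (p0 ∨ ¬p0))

E1: p0 ∧ ¬p1 ∧ ¬p0 ∨ p0 ∧ p0 ∧ ¬p1
    = p0 ∧ ¬p1   [distribution]
E2: ¬p1 ∨ ¬(p3 ∧ (p0 ∨ ¬p0))
    = ¬p1 ∨ ¬p3   [complement / identity]
These differ: at p0=0, p1=1, p3=0, E1 = 0 but E2 = 1.

No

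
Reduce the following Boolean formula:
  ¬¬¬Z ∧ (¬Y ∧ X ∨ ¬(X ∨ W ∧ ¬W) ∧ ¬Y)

¬¬¬Z ∧ (¬Y ∧ X ∨ ¬(X ∨ W ∧ ¬W) ∧ ¬Y)
= ¬Z ∧ (¬Y ∧ X ∨ ¬(X ∨ W ∧ ¬W) ∧ ¬Y)
= ¬Z ∧ (¬Y ∧ X ∨ ¬X ∧ ¬Y)
= ¬Z ∧ ¬Y

¬Z ∧ ¬Y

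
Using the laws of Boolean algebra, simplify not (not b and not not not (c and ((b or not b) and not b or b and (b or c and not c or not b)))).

not (not b and not not not (c and ((b or not b) and not b or b and (b or c and not c or not b))))
= not (not b and not (c and ((b or not b) and not b or b and (b or c and not c or not b))))   (double negation)
= not (not b and not (c and ((b or not b) and not b or b and (b or not b))))   (complement / identity)
= not (not b and not (c and (b or not b)))   (distribution)
= b or c and (b or not b)   (De Morgan)
= b or c   (complement / identity)

b or c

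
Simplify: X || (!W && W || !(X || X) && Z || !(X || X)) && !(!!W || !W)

X

X || (!W && W || !(X || X) && Z || !(X || X)) && !(!!W || !W)
= X || (!W && W || !(X || X) && Z || !(X || X)) && !W && W   [De Morgan]
= X || (!W && W || !(X || X)) && !W && W   [absorption]
= X || (!W && W || !X) && !W && W   [idempotence]
= X || !W && W   [absorption]
= X   [complement / identity]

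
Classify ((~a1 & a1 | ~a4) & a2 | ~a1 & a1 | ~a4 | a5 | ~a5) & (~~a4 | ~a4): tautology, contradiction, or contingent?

tautology

((~a1 & a1 | ~a4) & a2 | ~a1 & a1 | ~a4 | a5 | ~a5) & (~~a4 | ~a4)
= (~a1 & a1 | ~a4 | a5 | ~a5) & (~~a4 | ~a4)   — absorption
= (~a1 & a1 | ~a4 | a5 | ~a5) & (a4 | ~a4)   — double negation
= (~a4 | a5 | ~a5) & (a4 | ~a4)   — complement / identity
= ~a4 | (a5 | ~a5) & a4   — distribution
= ~a4 | a4   — complement / identity
= 1   — complement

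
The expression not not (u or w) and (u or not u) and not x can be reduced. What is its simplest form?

not not (u or w) and (u or not u) and not x
= (u or w) and (u or not u) and not x
= (u or w) and not x

(u or w) and not x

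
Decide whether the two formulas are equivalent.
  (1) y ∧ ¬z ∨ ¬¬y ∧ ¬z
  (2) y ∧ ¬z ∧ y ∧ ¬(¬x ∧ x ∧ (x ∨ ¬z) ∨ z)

Yes

E1: y ∧ ¬z ∨ ¬¬y ∧ ¬z
    = y ∧ ¬z ∨ y ∧ ¬z   — double negation
    = y ∧ ¬z   — idempotence
E2: y ∧ ¬z ∧ y ∧ ¬(¬x ∧ x ∧ (x ∨ ¬z) ∨ z)
    = y ∧ ¬z ∧ y ∧ ¬(¬x ∧ x ∨ z)   — absorption
    = y ∧ ¬z ∧ y ∧ ¬z   — complement / identity
    = y ∧ ¬z   — idempotence
Both reduce to y ∧ ¬z, so they are equivalent.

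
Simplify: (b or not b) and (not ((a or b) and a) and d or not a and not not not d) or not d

not a or not d

(b or not b) and (not ((a or b) and a) and d or not a and not not not d) or not d
= (b or not b) and (not a and d or not a and not not not d) or not d   [absorption]
= not a and d or not a and not not not d or not d   [complement / identity]
= not a and d or not a and not d or not d   [double negation]
= not a or not d   [distribution]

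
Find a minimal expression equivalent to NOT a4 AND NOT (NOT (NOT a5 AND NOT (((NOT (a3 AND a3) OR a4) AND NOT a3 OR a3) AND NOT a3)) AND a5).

NOT a4 AND NOT a5

NOT a4 AND NOT (NOT (NOT a5 AND NOT (((NOT (a3 AND a3) OR a4) AND NOT a3 OR a3) AND NOT a3)) AND a5)
= NOT a4 AND NOT ((a5 OR ((NOT (a3 AND a3) OR a4) AND NOT a3 OR a3) AND NOT a3) AND a5)   (De Morgan)
= NOT a4 AND NOT ((a5 OR ((NOT a3 OR a4) AND NOT a3 OR a3) AND NOT a3) AND a5)   (idempotence)
= NOT a4 AND NOT ((a5 OR (NOT a3 OR a3) AND NOT a3) AND a5)   (absorption)
= NOT a4 AND NOT ((a5 OR NOT a3) AND a5)   (complement / identity)
= NOT a4 AND NOT a5   (absorption)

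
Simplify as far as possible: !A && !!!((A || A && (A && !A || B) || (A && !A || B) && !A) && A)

!A

!A && !!!((A || A && (A && !A || B) || (A && !A || B) && !A) && A)
= !A && !!!((A || A && !A || B) && A)   (distribution)
= !A && !((A || A && !A || B) && A)   (double negation)
= !A && !((A || B) && A)   (complement / identity)
= !A && !A   (absorption)
= !A   (idempotence)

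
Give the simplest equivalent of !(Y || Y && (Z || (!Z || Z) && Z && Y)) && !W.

!(Y || Y && (Z || (!Z || Z) && Z && Y)) && !W
= !(Y || Y && (Z || Z && Y)) && !W   (complement / identity)
= !(Y || Y && Z) && !W   (absorption)
= !Y && !W   (absorption)

!Y && !W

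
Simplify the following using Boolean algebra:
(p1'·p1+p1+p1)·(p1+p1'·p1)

(p1'·p1+p1+p1)·(p1+p1'·p1)
= p1'·p1+(p1+p1)·p1   — distribution
= p1'·p1+p1·p1   — idempotence
= p1   — distribution

p1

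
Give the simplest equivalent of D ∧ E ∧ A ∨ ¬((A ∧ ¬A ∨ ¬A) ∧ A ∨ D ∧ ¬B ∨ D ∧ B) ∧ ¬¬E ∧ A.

D ∧ E ∧ A ∨ ¬((A ∧ ¬A ∨ ¬A) ∧ A ∨ D ∧ ¬B ∨ D ∧ B) ∧ ¬¬E ∧ A
= D ∧ E ∧ A ∨ ¬((A ∧ ¬A ∨ ¬A) ∧ A ∨ D ∧ ¬B ∨ D ∧ B) ∧ E ∧ A   [double negation]
= D ∧ E ∧ A ∨ ¬((A ∧ ¬A ∨ ¬A) ∧ A ∨ D) ∧ E ∧ A   [distribution]
= D ∧ E ∧ A ∨ ¬(¬A ∧ A ∨ D) ∧ E ∧ A   [complement / identity]
= D ∧ E ∧ A ∨ ¬D ∧ E ∧ A   [complement / identity]
= E ∧ A   [distribution]

E ∧ A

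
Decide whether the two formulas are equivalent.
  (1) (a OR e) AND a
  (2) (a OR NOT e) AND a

E1: (a OR e) AND a
    = a   [absorption]
E2: (a OR NOT e) AND a
    = a   [absorption]
Both reduce to a, so they are equivalent.

Yes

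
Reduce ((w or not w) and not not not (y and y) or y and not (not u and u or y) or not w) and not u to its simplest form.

(not y or not w) and not u

((w or not w) and not not not (y and y) or y and not (not u and u or y) or not w) and not u
= ((w or not w) and not not not (y and y) or y and not y or not w) and not u   (complement / identity)
= ((w or not w) and not not not y or y and not y or not w) and not u   (idempotence)
= (not not not y or y and not y or not w) and not u   (complement / identity)
= (not not not y or not w) and not u   (complement / identity)
= (not y or not w) and not u   (double negation)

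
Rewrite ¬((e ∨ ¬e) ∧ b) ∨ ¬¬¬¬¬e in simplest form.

¬b ∨ ¬e

¬((e ∨ ¬e) ∧ b) ∨ ¬¬¬¬¬e
= ¬b ∨ ¬¬¬¬¬e   — complement / identity
= ¬b ∨ ¬¬¬e   — double negation
= ¬b ∨ ¬e   — double negation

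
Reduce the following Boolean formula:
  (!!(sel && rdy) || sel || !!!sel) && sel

(!!(sel && rdy) || sel || !!!sel) && sel
= (!!(sel && rdy) || sel || !sel) && sel   — double negation
= (sel && rdy || sel || !sel) && sel   — double negation
= (sel || !sel) && sel   — absorption
= sel   — complement / identity

sel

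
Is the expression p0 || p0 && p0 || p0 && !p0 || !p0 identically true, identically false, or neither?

identically true

p0 || p0 && p0 || p0 && !p0 || !p0
= p0 || p0 || !p0   [distribution]
= p0 || !p0   [idempotence]
= true   [complement]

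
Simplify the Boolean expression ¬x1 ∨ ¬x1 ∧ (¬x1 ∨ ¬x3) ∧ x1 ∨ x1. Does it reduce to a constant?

True

¬x1 ∨ ¬x1 ∧ (¬x1 ∨ ¬x3) ∧ x1 ∨ x1
= ¬x1 ∨ ¬x1 ∧ x1 ∨ x1
= ¬x1 ∨ x1
= True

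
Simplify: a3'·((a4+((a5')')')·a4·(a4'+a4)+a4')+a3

1

a3'·((a4+((a5')')')·a4·(a4'+a4)+a4')+a3
= a3'·((a4+((a5')')')·a4+a4')+a3   (complement / identity)
= a3'·((a4+a5')·a4+a4')+a3   (double negation)
= a3'·(a4+a4')+a3   (absorption)
= a3'+a3   (complement / identity)
= 1   (complement)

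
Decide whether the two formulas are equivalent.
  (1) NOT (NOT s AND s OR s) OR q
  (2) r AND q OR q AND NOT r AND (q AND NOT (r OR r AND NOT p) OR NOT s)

No

E1: NOT (NOT s AND s OR s) OR q
    = NOT s OR q   (complement / identity)
E2: r AND q OR q AND NOT r AND (q AND NOT (r OR r AND NOT p) OR NOT s)
    = r AND q OR q AND NOT r AND (q AND NOT r OR NOT s)   (absorption)
    = r AND q OR q AND NOT r   (absorption)
    = q   (distribution)
These differ: at p=1, q=0, r=1, s=0, E1 = 1 but E2 = 0.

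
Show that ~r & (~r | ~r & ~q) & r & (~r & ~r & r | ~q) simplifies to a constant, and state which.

~r & (~r | ~r & ~q) & r & (~r & ~r & r | ~q)
= ~r & ~r & r & (~r & ~r & r | ~q)   [absorption]
= ~r & ~r & r   [absorption]
= ~r & r   [idempotence]
= 0   [complement]

0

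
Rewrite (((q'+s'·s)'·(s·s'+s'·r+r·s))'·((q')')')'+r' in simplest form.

(((q'+s'·s)'·(s·s'+s'·r+r·s))'·((q')')')'+r'
= (((q'+s'·s)'·(s'·r+r·s))'·((q')')')'+r'   — complement / identity
= (((q')'·(s'·r+r·s))'·((q')')')'+r'   — complement / identity
= (((q')'·r)'·((q')')')'+r'   — distribution
= (q')'·r+(q')'+r'   — De Morgan
= (q')'+r'   — absorption
= q+r'   — double negation

q+r'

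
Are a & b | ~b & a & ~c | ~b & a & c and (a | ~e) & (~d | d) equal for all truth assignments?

No

E1: a & b | ~b & a & ~c | ~b & a & c
    = a & b | ~b & a   [distribution]
    = a   [distribution]
E2: (a | ~e) & (~d | d)
    = a | ~e   [complement / identity]
These differ: at a=0, b=1, c=0, d=0, e=0, E1 = 0 but E2 = 1.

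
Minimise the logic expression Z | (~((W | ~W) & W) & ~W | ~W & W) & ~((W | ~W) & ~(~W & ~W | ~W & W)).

Z | (~((W | ~W) & W) & ~W | ~W & W) & ~((W | ~W) & ~(~W & ~W | ~W & W))
= Z | (~((W | ~W) & W) & ~W | ~W & W) & ~~(~W & ~W | ~W & W)   (complement / identity)
= Z | (~W & ~W | ~W & W) & ~~(~W & ~W | ~W & W)   (complement / identity)
= Z | (~W & ~W | ~W & W) & ~~~W   (distribution)
= Z | ~W & ~~~W   (distribution)
= Z | ~W & ~W   (double negation)
= Z | ~W   (idempotence)

Z | ~W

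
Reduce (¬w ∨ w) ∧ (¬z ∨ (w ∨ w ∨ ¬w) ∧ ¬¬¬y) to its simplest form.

¬z ∨ ¬y

(¬w ∨ w) ∧ (¬z ∨ (w ∨ w ∨ ¬w) ∧ ¬¬¬y)
= (¬w ∨ w) ∧ (¬z ∨ (w ∨ ¬w) ∧ ¬¬¬y)
= ¬z ∨ (w ∨ ¬w) ∧ ¬¬¬y
= ¬z ∨ (w ∨ ¬w) ∧ ¬y
= ¬z ∨ ¬y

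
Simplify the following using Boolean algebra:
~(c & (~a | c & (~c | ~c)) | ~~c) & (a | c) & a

~(c & (~a | c & (~c | ~c)) | ~~c) & (a | c) & a
= ~(c & (~a | c & ~c) | ~~c) & (a | c) & a   [idempotence]
= ~(c & ~a | ~~c) & (a | c) & a   [complement / identity]
= ~(c & ~a | c) & (a | c) & a   [double negation]
= ~(c & ~a | c) & a   [absorption]
= ~c & a   [absorption]

~c & a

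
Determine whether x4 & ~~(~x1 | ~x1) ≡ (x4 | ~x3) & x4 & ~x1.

Yes

E1: x4 & ~~(~x1 | ~x1)
    = x4 & (~x1 | ~x1)   — double negation
    = x4 & ~x1   — idempotence
E2: (x4 | ~x3) & x4 & ~x1
    = x4 & ~x1   — absorption
Both reduce to x4 & ~x1, so they are equivalent.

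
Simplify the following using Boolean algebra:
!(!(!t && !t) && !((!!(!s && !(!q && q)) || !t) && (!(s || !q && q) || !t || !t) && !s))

!t || !s

!(!(!t && !t) && !((!!(!s && !(!q && q)) || !t) && (!(s || !q && q) || !t || !t) && !s))
= !(!(!t && !t) && !((!(s || !q && q) || !t) && (!(s || !q && q) || !t || !t) && !s))   [De Morgan]
= !(!(!t && !t) && !((!(s || !q && q) || !t) && !s))   [absorption]
= !t && !t || (!(s || !q && q) || !t) && !s   [De Morgan]
= !t && !t || (!s || !t) && !s   [complement / identity]
= !t && !t || !s   [absorption]
= !t || !s   [idempotence]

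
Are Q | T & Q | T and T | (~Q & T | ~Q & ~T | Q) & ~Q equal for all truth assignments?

No

E1: Q | T & Q | T
    = Q | T
E2: T | (~Q & T | ~Q & ~T | Q) & ~Q
    = T | (~Q | Q) & ~Q
    = T | ~Q
These differ: at Q=1, T=0, E1 = 1 but E2 = 0.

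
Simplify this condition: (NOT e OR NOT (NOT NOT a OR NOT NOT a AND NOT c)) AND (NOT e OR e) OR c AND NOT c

NOT e OR NOT a

(NOT e OR NOT (NOT NOT a OR NOT NOT a AND NOT c)) AND (NOT e OR e) OR c AND NOT c
= (NOT e OR NOT NOT NOT a) AND (NOT e OR e) OR c AND NOT c   [absorption]
= NOT e OR NOT NOT NOT a OR c AND NOT c   [complement / identity]
= NOT e OR NOT a OR c AND NOT c   [double negation]
= NOT e OR NOT a   [complement / identity]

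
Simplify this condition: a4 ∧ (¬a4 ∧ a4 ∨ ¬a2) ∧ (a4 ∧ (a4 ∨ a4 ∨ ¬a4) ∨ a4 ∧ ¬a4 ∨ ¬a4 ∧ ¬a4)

a4 ∧ (¬a4 ∧ a4 ∨ ¬a2) ∧ (a4 ∧ (a4 ∨ a4 ∨ ¬a4) ∨ a4 ∧ ¬a4 ∨ ¬a4 ∧ ¬a4)
= a4 ∧ (¬a4 ∧ a4 ∨ ¬a2) ∧ (a4 ∧ (a4 ∨ a4 ∨ ¬a4) ∨ (a4 ∨ ¬a4) ∧ ¬a4)
= a4 ∧ (¬a4 ∧ a4 ∨ ¬a2) ∧ (a4 ∧ (a4 ∨ ¬a4) ∨ (a4 ∨ ¬a4) ∧ ¬a4)
= a4 ∧ (¬a4 ∧ a4 ∨ ¬a2) ∧ (a4 ∨ ¬a4)
= a4 ∧ ¬a2 ∧ (a4 ∨ ¬a4)
= a4 ∧ ¬a2

a4 ∧ ¬a2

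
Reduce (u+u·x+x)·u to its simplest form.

u

(u+u·x+x)·u
= (u+x)·u   — absorption
= u   — absorption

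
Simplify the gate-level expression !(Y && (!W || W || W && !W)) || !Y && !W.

!(Y && (!W || W || W && !W)) || !Y && !W
= !(Y && (!W || W)) || !Y && !W   [complement / identity]
= !Y || !Y && !W   [complement / identity]
= !Y   [absorption]

!Y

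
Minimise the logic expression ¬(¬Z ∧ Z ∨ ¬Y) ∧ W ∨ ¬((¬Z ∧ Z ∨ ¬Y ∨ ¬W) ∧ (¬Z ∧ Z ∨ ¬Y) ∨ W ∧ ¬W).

Y

¬(¬Z ∧ Z ∨ ¬Y) ∧ W ∨ ¬((¬Z ∧ Z ∨ ¬Y ∨ ¬W) ∧ (¬Z ∧ Z ∨ ¬Y) ∨ W ∧ ¬W)
= ¬(¬Z ∧ Z ∨ ¬Y) ∧ W ∨ ¬((¬Z ∧ Z ∨ ¬Y ∨ ¬W) ∧ (¬Z ∧ Z ∨ ¬Y))   — complement / identity
= ¬(¬Z ∧ Z ∨ ¬Y) ∧ W ∨ ¬(¬Z ∧ Z ∨ (¬Y ∨ ¬W) ∧ ¬Y)   — distribution
= ¬(¬Z ∧ Z ∨ ¬Y) ∧ W ∨ ¬(¬Z ∧ Z ∨ ¬Y)   — absorption
= ¬(¬Z ∧ Z ∨ ¬Y)   — absorption
= ¬¬Y   — complement / identity
= Y   — double negation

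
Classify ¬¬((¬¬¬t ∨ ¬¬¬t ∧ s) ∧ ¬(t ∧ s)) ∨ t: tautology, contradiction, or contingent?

¬¬((¬¬¬t ∨ ¬¬¬t ∧ s) ∧ ¬(t ∧ s)) ∨ t
= ¬¬(¬¬¬t ∧ ¬(t ∧ s)) ∨ t   — absorption
= ¬¬(¬t ∧ ¬(t ∧ s)) ∨ t   — double negation
= ¬(t ∨ t ∧ s) ∨ t   — De Morgan
= ¬t ∨ t   — absorption
= True   — complement

tautology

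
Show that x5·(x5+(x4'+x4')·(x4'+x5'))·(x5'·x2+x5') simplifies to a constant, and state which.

x5·(x5+(x4'+x4')·(x4'+x5'))·(x5'·x2+x5')
= x5·(x5+(x4'+x4')·(x4'+x5'))·x5'
= x5·(x5+x4'+x4'·x5')·x5'
= x5·(x5+x4')·x5'
= x5·x5'
= 0

0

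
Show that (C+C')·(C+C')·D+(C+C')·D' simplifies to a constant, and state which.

(C+C')·(C+C')·D+(C+C')·D'
= (C+C')·D+(C+C')·D'
= C+C'
= 1

1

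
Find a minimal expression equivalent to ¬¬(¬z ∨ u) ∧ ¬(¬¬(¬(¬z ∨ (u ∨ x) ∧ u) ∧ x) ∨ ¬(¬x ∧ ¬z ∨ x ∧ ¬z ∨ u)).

¬¬(¬z ∨ u) ∧ ¬(¬¬(¬(¬z ∨ (u ∨ x) ∧ u) ∧ x) ∨ ¬(¬x ∧ ¬z ∨ x ∧ ¬z ∨ u))
= ¬¬(¬z ∨ u) ∧ ¬(¬(¬z ∨ (u ∨ x) ∧ u) ∧ x ∨ ¬(¬x ∧ ¬z ∨ x ∧ ¬z ∨ u))   [double negation]
= ¬¬(¬z ∨ u) ∧ ¬(¬(¬z ∨ (u ∨ x) ∧ u) ∧ x ∨ ¬(¬z ∨ u))   [distribution]
= ¬¬(¬z ∨ u) ∧ ¬(¬(¬z ∨ u) ∧ x ∨ ¬(¬z ∨ u))   [absorption]
= ¬¬(¬z ∨ u) ∧ ¬¬(¬z ∨ u)   [absorption]
= ¬¬(¬z ∨ u)   [idempotence]
= ¬z ∨ u   [double negation]

¬z ∨ u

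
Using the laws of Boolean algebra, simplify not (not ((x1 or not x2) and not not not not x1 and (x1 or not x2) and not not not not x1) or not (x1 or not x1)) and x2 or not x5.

not (not ((x1 or not x2) and not not not not x1 and (x1 or not x2) and not not not not x1) or not (x1 or not x1)) and x2 or not x5
= (x1 or not x2) and not not not not x1 and (x1 or not x2) and not not not not x1 and (x1 or not x1) and x2 or not x5   [De Morgan]
= (x1 or not x2) and not not not not x1 and (x1 or not x2) and not not not not x1 and x2 or not x5   [complement / identity]
= (x1 or not x2) and not not not not x1 and x2 or not x5   [idempotence]
= (x1 or not x2) and not not x1 and x2 or not x5   [double negation]
= (x1 or not x2) and x1 and x2 or not x5   [double negation]
= x1 and x2 or not x5   [absorption]

x1 and x2 or not x5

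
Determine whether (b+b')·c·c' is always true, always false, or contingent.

always false

(b+b')·c·c'
= c·c'   [complement / identity]
= 0   [complement]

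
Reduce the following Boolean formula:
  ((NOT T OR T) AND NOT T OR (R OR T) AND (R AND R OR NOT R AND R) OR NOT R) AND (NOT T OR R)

NOT T OR R

((NOT T OR T) AND NOT T OR (R OR T) AND (R AND R OR NOT R AND R) OR NOT R) AND (NOT T OR R)
= ((NOT T OR T) AND NOT T OR (R OR T) AND R OR NOT R) AND (NOT T OR R)   (distribution)
= (NOT T OR (R OR T) AND R OR NOT R) AND (NOT T OR R)   (complement / identity)
= (NOT T OR R OR NOT R) AND (NOT T OR R)   (absorption)
= NOT T OR R   (absorption)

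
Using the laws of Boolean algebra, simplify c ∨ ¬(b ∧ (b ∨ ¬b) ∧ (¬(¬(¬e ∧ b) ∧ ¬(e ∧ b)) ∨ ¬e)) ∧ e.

c ∨ ¬b ∧ e

c ∨ ¬(b ∧ (b ∨ ¬b) ∧ (¬(¬(¬e ∧ b) ∧ ¬(e ∧ b)) ∨ ¬e)) ∧ e
= c ∨ ¬(b ∧ (b ∨ ¬b) ∧ (¬e ∧ b ∨ e ∧ b ∨ ¬e)) ∧ e   [De Morgan]
= c ∨ ¬(b ∧ (b ∨ ¬b) ∧ (b ∨ ¬e)) ∧ e   [distribution]
= c ∨ ¬(b ∧ (b ∨ ¬e)) ∧ e   [complement / identity]
= c ∨ ¬b ∧ e   [absorption]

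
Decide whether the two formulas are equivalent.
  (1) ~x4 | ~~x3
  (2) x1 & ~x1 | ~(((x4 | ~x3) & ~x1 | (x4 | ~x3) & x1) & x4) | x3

E1: ~x4 | ~~x3
    = ~x4 | x3   (double negation)
E2: x1 & ~x1 | ~(((x4 | ~x3) & ~x1 | (x4 | ~x3) & x1) & x4) | x3
    = ~(((x4 | ~x3) & ~x1 | (x4 | ~x3) & x1) & x4) | x3   (complement / identity)
    = ~((x4 | ~x3) & x4) | x3   (distribution)
    = ~x4 | x3   (absorption)
Both reduce to ~x4 | x3, so they are equivalent.

Yes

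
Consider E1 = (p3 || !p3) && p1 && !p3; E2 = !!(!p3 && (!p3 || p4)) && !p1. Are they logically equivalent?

No

E1: (p3 || !p3) && p1 && !p3
    = p1 && !p3   — complement / identity
E2: !!(!p3 && (!p3 || p4)) && !p1
    = !!!p3 && !p1   — absorption
    = !p3 && !p1   — double negation
These differ: at p1=0, p3=0, p4=1, E1 = 0 but E2 = 1.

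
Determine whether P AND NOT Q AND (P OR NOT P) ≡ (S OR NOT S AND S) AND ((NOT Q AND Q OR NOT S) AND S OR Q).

No

E1: P AND NOT Q AND (P OR NOT P)
    = P AND NOT Q   (complement / identity)
E2: (S OR NOT S AND S) AND ((NOT Q AND Q OR NOT S) AND S OR Q)
    = (S OR NOT S AND S) AND (NOT S AND S OR Q)   (complement / identity)
    = S AND Q OR NOT S AND S   (distribution)
    = S AND Q   (complement / identity)
These differ: at P=1, Q=0, S=0, E1 = 1 but E2 = 0.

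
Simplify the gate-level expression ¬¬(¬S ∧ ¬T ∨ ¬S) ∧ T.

¬¬(¬S ∧ ¬T ∨ ¬S) ∧ T
= ¬¬¬S ∧ T
= ¬S ∧ T

¬S ∧ T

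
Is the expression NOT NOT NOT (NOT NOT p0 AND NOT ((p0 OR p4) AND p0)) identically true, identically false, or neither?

identically true

NOT NOT NOT (NOT NOT p0 AND NOT ((p0 OR p4) AND p0))
= NOT NOT NOT (NOT NOT p0 AND NOT p0)   — absorption
= NOT (NOT NOT p0 AND NOT p0)   — double negation
= NOT p0 OR p0   — De Morgan
= TRUE   — complement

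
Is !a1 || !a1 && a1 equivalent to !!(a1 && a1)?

No

E1: !a1 || !a1 && a1
    = !a1   (complement / identity)
E2: !!(a1 && a1)
    = a1 && a1   (double negation)
    = a1   (idempotence)
These differ: at a1=0, E1 = 1 but E2 = 0.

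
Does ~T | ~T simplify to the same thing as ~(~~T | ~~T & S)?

E1: ~T | ~T
    = ~T   — idempotence
E2: ~(~~T | ~~T & S)
    = ~~~T   — absorption
    = ~T   — double negation
Both reduce to ~T, so they are equivalent.

Yes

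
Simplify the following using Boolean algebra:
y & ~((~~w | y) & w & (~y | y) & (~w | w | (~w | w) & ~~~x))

y & ~w

y & ~((~~w | y) & w & (~y | y) & (~w | w | (~w | w) & ~~~x))
= y & ~((w | y) & w & (~y | y) & (~w | w | (~w | w) & ~~~x))   (double negation)
= y & ~(w & (~y | y) & (~w | w | (~w | w) & ~~~x))   (absorption)
= y & ~(w & (~y | y) & (~w | w | (~w | w) & ~x))   (double negation)
= y & ~(w & (~y | y) & (~w | w))   (absorption)
= y & ~(w & (~w | w))   (complement / identity)
= y & ~w   (complement / identity)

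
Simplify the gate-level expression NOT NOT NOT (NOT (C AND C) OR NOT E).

C AND E

NOT NOT NOT (NOT (C AND C) OR NOT E)
= NOT (NOT (C AND C) OR NOT E)   — double negation
= C AND C AND E   — De Morgan
= C AND E   — idempotence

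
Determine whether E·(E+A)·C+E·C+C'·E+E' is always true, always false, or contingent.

E·(E+A)·C+E·C+C'·E+E'
= E·(E+A)·C+E+E'   — distribution
= E·C+E+E'   — absorption
= E+E'   — absorption
= 1   — complement

always true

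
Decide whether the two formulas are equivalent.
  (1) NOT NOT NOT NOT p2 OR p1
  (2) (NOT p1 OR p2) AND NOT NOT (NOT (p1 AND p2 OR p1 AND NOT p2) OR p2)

No

E1: NOT NOT NOT NOT p2 OR p1
    = NOT NOT p2 OR p1   [double negation]
    = p2 OR p1   [double negation]
E2: (NOT p1 OR p2) AND NOT NOT (NOT (p1 AND p2 OR p1 AND NOT p2) OR p2)
    = (NOT p1 OR p2) AND (NOT (p1 AND p2 OR p1 AND NOT p2) OR p2)   [double negation]
    = (NOT p1 OR p2) AND (NOT p1 OR p2)   [distribution]
    = NOT p1 OR p2   [idempotence]
These differ: at p1=0, p2=0, E1 = 0 but E2 = 1.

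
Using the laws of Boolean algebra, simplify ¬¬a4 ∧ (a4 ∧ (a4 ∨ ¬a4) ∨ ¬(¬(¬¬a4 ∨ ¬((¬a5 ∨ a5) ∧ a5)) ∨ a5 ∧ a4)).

¬¬a4 ∧ (a4 ∧ (a4 ∨ ¬a4) ∨ ¬(¬(¬¬a4 ∨ ¬((¬a5 ∨ a5) ∧ a5)) ∨ a5 ∧ a4))
= ¬¬a4 ∧ (a4 ∨ ¬(¬(¬¬a4 ∨ ¬((¬a5 ∨ a5) ∧ a5)) ∨ a5 ∧ a4))   [complement / identity]
= ¬¬a4 ∧ (a4 ∨ ¬(¬(¬¬a4 ∨ ¬a5) ∨ a5 ∧ a4))   [complement / identity]
= a4 ∧ (a4 ∨ ¬(¬(¬¬a4 ∨ ¬a5) ∨ a5 ∧ a4))   [double negation]
= a4 ∧ (a4 ∨ ¬(¬a4 ∧ a5 ∨ a5 ∧ a4))   [De Morgan]
= a4 ∧ (a4 ∨ ¬a5)   [distribution]
= a4   [absorption]

a4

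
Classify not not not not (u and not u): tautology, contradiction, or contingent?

contradiction

not not not not (u and not u)
= not not (u and not u)   (double negation)
= u and not u   (double negation)
= False   (complement)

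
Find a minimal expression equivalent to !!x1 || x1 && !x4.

x1

!!x1 || x1 && !x4
= x1 || x1 && !x4
= x1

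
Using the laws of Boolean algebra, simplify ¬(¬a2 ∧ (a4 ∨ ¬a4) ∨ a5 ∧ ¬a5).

¬(¬a2 ∧ (a4 ∨ ¬a4) ∨ a5 ∧ ¬a5)
= ¬(¬a2 ∧ (a4 ∨ ¬a4))
= ¬¬a2
= a2

a2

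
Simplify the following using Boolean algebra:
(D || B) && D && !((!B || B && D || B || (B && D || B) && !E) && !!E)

D && !E

(D || B) && D && !((!B || B && D || B || (B && D || B) && !E) && !!E)
= (D || B) && D && !((!B || B && D || B) && !!E)   — absorption
= (D || B) && D && !((!B || B) && !!E)   — absorption
= D && !((!B || B) && !!E)   — absorption
= D && !!!E   — complement / identity
= D && !E   — double negation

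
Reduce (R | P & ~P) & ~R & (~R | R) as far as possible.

(R | P & ~P) & ~R & (~R | R)
= (R | P & ~P) & ~R   — complement / identity
= R & ~R   — complement / identity
= 0   — complement

0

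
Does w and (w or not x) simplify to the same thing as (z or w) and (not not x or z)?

E1: w and (w or not x)
    = w
E2: (z or w) and (not not x or z)
    = z or w and not not x
    = z or w and x
These differ: at w=0, x=0, z=1, E1 = 0 but E2 = 1.

No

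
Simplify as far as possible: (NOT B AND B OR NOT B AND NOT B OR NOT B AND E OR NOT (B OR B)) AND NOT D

NOT B AND NOT D

(NOT B AND B OR NOT B AND NOT B OR NOT B AND E OR NOT (B OR B)) AND NOT D
= (NOT B OR NOT B AND E OR NOT (B OR B)) AND NOT D   — distribution
= (NOT B OR NOT (B OR B)) AND NOT D   — absorption
= (NOT B OR NOT B) AND NOT D   — idempotence
= NOT B AND NOT D   — idempotence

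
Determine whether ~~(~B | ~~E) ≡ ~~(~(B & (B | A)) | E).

Yes

E1: ~~(~B | ~~E)
    = ~~(~B | E)   — double negation
    = ~B | E   — double negation
E2: ~~(~(B & (B | A)) | E)
    = ~~(~B | E)   — absorption
    = ~B | E   — double negation
Both reduce to ~B | E, so they are equivalent.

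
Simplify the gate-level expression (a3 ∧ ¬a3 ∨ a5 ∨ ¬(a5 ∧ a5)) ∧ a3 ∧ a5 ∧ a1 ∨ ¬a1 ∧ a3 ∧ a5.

(a3 ∧ ¬a3 ∨ a5 ∨ ¬(a5 ∧ a5)) ∧ a3 ∧ a5 ∧ a1 ∨ ¬a1 ∧ a3 ∧ a5
= (a3 ∧ ¬a3 ∨ a5 ∨ ¬a5) ∧ a3 ∧ a5 ∧ a1 ∨ ¬a1 ∧ a3 ∧ a5
= (a5 ∨ ¬a5) ∧ a3 ∧ a5 ∧ a1 ∨ ¬a1 ∧ a3 ∧ a5
= a3 ∧ a5 ∧ a1 ∨ ¬a1 ∧ a3 ∧ a5
= a3 ∧ a5

a3 ∧ a5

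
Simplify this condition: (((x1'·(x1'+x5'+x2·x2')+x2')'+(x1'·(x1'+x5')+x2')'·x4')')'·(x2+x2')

(((x1'·(x1'+x5'+x2·x2')+x2')'+(x1'·(x1'+x5')+x2')'·x4')')'·(x2+x2')
= (((x1'·(x1'+x5')+x2')'+(x1'·(x1'+x5')+x2')'·x4')')'·(x2+x2')   — complement / identity
= (((x1'·(x1'+x5')+x2')')')'·(x2+x2')   — absorption
= (x1'·(x1'+x5')+x2')'·(x2+x2')   — double negation
= (x1'+x2')'·(x2+x2')   — absorption
= x1·x2·(x2+x2')   — De Morgan
= x1·x2   — complement / identity

x1·x2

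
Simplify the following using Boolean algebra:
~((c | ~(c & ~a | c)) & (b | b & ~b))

~b

~((c | ~(c & ~a | c)) & (b | b & ~b))
= ~((c | ~c) & (b | b & ~b))   (absorption)
= ~(b | b & ~b)   (complement / identity)
= ~b   (complement / identity)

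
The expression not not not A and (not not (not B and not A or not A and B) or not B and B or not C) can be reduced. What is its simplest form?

not not not A and (not not (not B and not A or not A and B) or not B and B or not C)
= not not not A and (not not (not B and not A or not A and B) or not C)
= not not not A and (not not not A or not C)
= not not not A
= not A

not A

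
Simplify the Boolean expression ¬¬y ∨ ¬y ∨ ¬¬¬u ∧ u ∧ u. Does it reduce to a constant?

True

¬¬y ∨ ¬y ∨ ¬¬¬u ∧ u ∧ u
= y ∨ ¬y ∨ ¬¬¬u ∧ u ∧ u   — double negation
= y ∨ ¬y ∨ ¬¬¬u ∧ u   — idempotence
= y ∨ ¬y ∨ ¬u ∧ u   — double negation
= y ∨ ¬y   — complement / identity
= True   — complement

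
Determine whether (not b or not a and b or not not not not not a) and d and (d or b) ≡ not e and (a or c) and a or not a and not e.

E1: (not b or not a and b or not not not not not a) and d and (d or b)
    = (not b or not a and b or not not not a) and d and (d or b)   [double negation]
    = (not b or not a and b or not a) and d and (d or b)   [double negation]
    = (not b or not a and b or not a) and d   [absorption]
    = (not b or not a) and d   [absorption]
E2: not e and (a or c) and a or not a and not e
    = not e and a or not a and not e   [absorption]
    = not e   [distribution]
These differ: at a=0, b=1, c=1, d=0, e=0, E1 = 0 but E2 = 1.

No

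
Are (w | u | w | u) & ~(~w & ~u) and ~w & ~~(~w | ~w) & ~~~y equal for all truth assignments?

No

E1: (w | u | w | u) & ~(~w & ~u)
    = (w | u) & ~(~w & ~u)   — idempotence
    = (w | u) & (w | u)   — De Morgan
    = w | u   — idempotence
E2: ~w & ~~(~w | ~w) & ~~~y
    = ~w & ~~~w & ~~~y   — idempotence
    = ~w & ~w & ~~~y   — double negation
    = ~w & ~w & ~y   — double negation
    = ~w & ~y   — idempotence
These differ: at u=0, w=1, y=1, E1 = 1 but E2 = 0.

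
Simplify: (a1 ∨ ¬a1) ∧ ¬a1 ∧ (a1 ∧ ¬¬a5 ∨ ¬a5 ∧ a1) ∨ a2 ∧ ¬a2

False

(a1 ∨ ¬a1) ∧ ¬a1 ∧ (a1 ∧ ¬¬a5 ∨ ¬a5 ∧ a1) ∨ a2 ∧ ¬a2
= ¬a1 ∧ (a1 ∧ ¬¬a5 ∨ ¬a5 ∧ a1) ∨ a2 ∧ ¬a2   (complement / identity)
= ¬a1 ∧ (a1 ∧ a5 ∨ ¬a5 ∧ a1) ∨ a2 ∧ ¬a2   (double negation)
= ¬a1 ∧ (a1 ∧ a5 ∨ ¬a5 ∧ a1)   (complement / identity)
= ¬a1 ∧ a1   (distribution)
= False   (complement)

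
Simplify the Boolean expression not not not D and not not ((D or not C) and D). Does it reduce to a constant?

False

not not not D and not not ((D or not C) and D)
= not not not D and (D or not C) and D   — double negation
= not D and (D or not C) and D   — double negation
= not D and D   — absorption
= False   — complement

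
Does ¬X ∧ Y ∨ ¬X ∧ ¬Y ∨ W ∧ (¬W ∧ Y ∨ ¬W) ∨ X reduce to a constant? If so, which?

¬X ∧ Y ∨ ¬X ∧ ¬Y ∨ W ∧ (¬W ∧ Y ∨ ¬W) ∨ X
= ¬X ∧ Y ∨ ¬X ∧ ¬Y ∨ W ∧ ¬W ∨ X   (absorption)
= ¬X ∨ W ∧ ¬W ∨ X   (distribution)
= ¬X ∨ X   (complement / identity)
= True   (complement)

yes, True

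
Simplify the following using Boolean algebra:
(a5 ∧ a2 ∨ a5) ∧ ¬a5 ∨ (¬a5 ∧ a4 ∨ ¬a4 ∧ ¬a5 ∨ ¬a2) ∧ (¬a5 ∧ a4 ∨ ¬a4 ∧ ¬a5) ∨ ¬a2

(a5 ∧ a2 ∨ a5) ∧ ¬a5 ∨ (¬a5 ∧ a4 ∨ ¬a4 ∧ ¬a5 ∨ ¬a2) ∧ (¬a5 ∧ a4 ∨ ¬a4 ∧ ¬a5) ∨ ¬a2
= (a5 ∧ a2 ∨ a5) ∧ ¬a5 ∨ ¬a5 ∧ a4 ∨ ¬a4 ∧ ¬a5 ∨ ¬a2
= (a5 ∧ a2 ∨ a5) ∧ ¬a5 ∨ ¬a5 ∨ ¬a2
= a5 ∧ ¬a5 ∨ ¬a5 ∨ ¬a2
= ¬a5 ∨ ¬a2

¬a5 ∨ ¬a2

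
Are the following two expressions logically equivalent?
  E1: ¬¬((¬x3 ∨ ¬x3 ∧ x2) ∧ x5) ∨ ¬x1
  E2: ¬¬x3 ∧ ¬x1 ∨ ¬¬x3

E1: ¬¬((¬x3 ∨ ¬x3 ∧ x2) ∧ x5) ∨ ¬x1
    = (¬x3 ∨ ¬x3 ∧ x2) ∧ x5 ∨ ¬x1   (double negation)
    = ¬x3 ∧ x5 ∨ ¬x1   (absorption)
E2: ¬¬x3 ∧ ¬x1 ∨ ¬¬x3
    = ¬¬x3   (absorption)
    = x3   (double negation)
These differ: at x1=0, x2=0, x3=0, x5=0, E1 = 1 but E2 = 0.

No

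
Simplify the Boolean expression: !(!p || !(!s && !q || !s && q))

!(!p || !(!s && !q || !s && q))
= p && (!s && !q || !s && q)   [De Morgan]
= p && !s   [distribution]

p && !s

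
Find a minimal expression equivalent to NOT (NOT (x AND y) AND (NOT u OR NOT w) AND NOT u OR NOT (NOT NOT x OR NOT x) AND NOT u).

u OR x AND y

NOT (NOT (x AND y) AND (NOT u OR NOT w) AND NOT u OR NOT (NOT NOT x OR NOT x) AND NOT u)
= NOT (NOT (x AND y) AND NOT u OR NOT (NOT NOT x OR NOT x) AND NOT u)   — absorption
= NOT (NOT (x AND y) AND NOT u OR NOT x AND x AND NOT u)   — De Morgan
= NOT (NOT u AND (NOT (x AND y) OR NOT x AND x))   — distribution
= NOT (NOT u AND NOT (x AND y))   — complement / identity
= u OR x AND y   — De Morgan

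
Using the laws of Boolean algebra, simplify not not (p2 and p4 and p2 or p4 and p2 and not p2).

p4 and p2

not not (p2 and p4 and p2 or p4 and p2 and not p2)
= not not (p4 and p2)
= p4 and p2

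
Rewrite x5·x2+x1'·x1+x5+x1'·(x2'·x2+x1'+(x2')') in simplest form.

x5+x1'

x5·x2+x1'·x1+x5+x1'·(x2'·x2+x1'+(x2')')
= x5·x2+x5+x1'·(x2'·x2+x1'+(x2')')   (complement / identity)
= x5·x2+x5+x1'·(x2'·x2+x1'+x2)   (double negation)
= x5+x1'·(x2'·x2+x1'+x2)   (absorption)
= x5+x1'·(x1'+x2)   (complement / identity)
= x5+x1'   (absorption)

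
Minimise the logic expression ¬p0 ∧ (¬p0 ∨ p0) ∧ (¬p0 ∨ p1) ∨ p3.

¬p0 ∧ (¬p0 ∨ p0) ∧ (¬p0 ∨ p1) ∨ p3
= ¬p0 ∧ (¬p0 ∨ p1) ∨ p3   — complement / identity
= ¬p0 ∨ p3   — absorption

¬p0 ∨ p3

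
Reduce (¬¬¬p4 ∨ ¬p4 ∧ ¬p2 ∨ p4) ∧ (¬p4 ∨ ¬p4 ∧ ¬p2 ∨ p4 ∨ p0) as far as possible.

True

(¬¬¬p4 ∨ ¬p4 ∧ ¬p2 ∨ p4) ∧ (¬p4 ∨ ¬p4 ∧ ¬p2 ∨ p4 ∨ p0)
= (¬p4 ∨ ¬p4 ∧ ¬p2 ∨ p4) ∧ (¬p4 ∨ ¬p4 ∧ ¬p2 ∨ p4 ∨ p0)   (double negation)
= ¬p4 ∨ ¬p4 ∧ ¬p2 ∨ p4   (absorption)
= ¬p4 ∨ p4   (absorption)
= True   (complement)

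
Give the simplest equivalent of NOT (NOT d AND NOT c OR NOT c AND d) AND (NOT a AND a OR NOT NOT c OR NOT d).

NOT (NOT d AND NOT c OR NOT c AND d) AND (NOT a AND a OR NOT NOT c OR NOT d)
= NOT NOT c AND (NOT a AND a OR NOT NOT c OR NOT d)   (distribution)
= NOT NOT c AND (NOT NOT c OR NOT d)   (complement / identity)
= NOT NOT c   (absorption)
= c   (double negation)

c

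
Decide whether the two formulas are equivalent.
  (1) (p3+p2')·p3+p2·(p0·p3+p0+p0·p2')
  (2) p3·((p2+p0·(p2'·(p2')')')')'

No

E1: (p3+p2')·p3+p2·(p0·p3+p0+p0·p2')
    = p3+p2·(p0·p3+p0+p0·p2')   [absorption]
    = p3+p2·(p0+p0·p2')   [absorption]
    = p3+p2·p0   [absorption]
E2: p3·((p2+p0·(p2'·(p2')')')')'
    = p3·((p2+p0·(p2+p2'))')'   [De Morgan]
    = p3·((p2+p0)')'   [complement / identity]
    = p3·(p2+p0)   [double negation]
These differ: at p0=0, p2=0, p3=1, E1 = 1 but E2 = 0.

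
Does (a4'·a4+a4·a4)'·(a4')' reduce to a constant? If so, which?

(a4'·a4+a4·a4)'·(a4')'
= (a4'·a4+a4·a4)'·a4
= a4'·a4
= 0

yes, False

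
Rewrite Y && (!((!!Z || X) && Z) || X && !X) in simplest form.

Y && !Z

Y && (!((!!Z || X) && Z) || X && !X)
= Y && (!((Z || X) && Z) || X && !X)   — double negation
= Y && !((Z || X) && Z)   — complement / identity
= Y && !Z   — absorption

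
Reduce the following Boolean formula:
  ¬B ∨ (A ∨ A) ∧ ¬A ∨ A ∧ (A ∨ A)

¬B ∨ (A ∨ A) ∧ ¬A ∨ A ∧ (A ∨ A)
= ¬B ∨ A ∨ A   (distribution)
= ¬B ∨ A   (idempotence)

¬B ∨ A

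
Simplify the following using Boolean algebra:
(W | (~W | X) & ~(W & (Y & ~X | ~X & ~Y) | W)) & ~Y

~Y

(W | (~W | X) & ~(W & (Y & ~X | ~X & ~Y) | W)) & ~Y
= (W | (~W | X) & ~(W & ~X | W)) & ~Y   [distribution]
= (W | (~W | X) & ~W) & ~Y   [absorption]
= (W | ~W) & ~Y   [absorption]
= ~Y   [complement / identity]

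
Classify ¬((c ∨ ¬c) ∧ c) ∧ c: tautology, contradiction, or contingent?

contradiction

¬((c ∨ ¬c) ∧ c) ∧ c
= ¬c ∧ c   [complement / identity]
= False   [complement]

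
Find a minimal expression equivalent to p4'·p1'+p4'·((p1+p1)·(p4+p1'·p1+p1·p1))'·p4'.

p4'·p1'

p4'·p1'+p4'·((p1+p1)·(p4+p1'·p1+p1·p1))'·p4'
= p4'·p1'+p4'·((p1+p1)·(p4+p1))'·p4'   — distribution
= p4'·p1'+p4'·(p1+p1·p4)'·p4'   — distribution
= p4'·p1'+p4'·p1'·p4'   — absorption
= p4'·p1'   — absorption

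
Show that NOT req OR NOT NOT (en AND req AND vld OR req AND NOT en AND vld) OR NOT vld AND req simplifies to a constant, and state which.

NOT req OR NOT NOT (en AND req AND vld OR req AND NOT en AND vld) OR NOT vld AND req
= NOT req OR en AND req AND vld OR req AND NOT en AND vld OR NOT vld AND req   — double negation
= NOT req OR (en AND req OR req AND NOT en) AND vld OR NOT vld AND req   — distribution
= NOT req OR req AND vld OR NOT vld AND req   — distribution
= NOT req OR req   — distribution
= TRUE   — complement

TRUE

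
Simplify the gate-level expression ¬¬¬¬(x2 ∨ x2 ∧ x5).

¬¬¬¬(x2 ∨ x2 ∧ x5)
= ¬¬¬¬x2
= ¬¬x2
= x2

x2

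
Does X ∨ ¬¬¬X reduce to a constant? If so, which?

yes, True

X ∨ ¬¬¬X
= X ∨ ¬X   [double negation]
= True   [complement]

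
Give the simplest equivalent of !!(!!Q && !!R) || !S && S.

Q && R

!!(!!Q && !!R) || !S && S
= !!(!!Q && !!R)   — complement / identity
= !(!Q || !R)   — De Morgan
= Q && R   — De Morgan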